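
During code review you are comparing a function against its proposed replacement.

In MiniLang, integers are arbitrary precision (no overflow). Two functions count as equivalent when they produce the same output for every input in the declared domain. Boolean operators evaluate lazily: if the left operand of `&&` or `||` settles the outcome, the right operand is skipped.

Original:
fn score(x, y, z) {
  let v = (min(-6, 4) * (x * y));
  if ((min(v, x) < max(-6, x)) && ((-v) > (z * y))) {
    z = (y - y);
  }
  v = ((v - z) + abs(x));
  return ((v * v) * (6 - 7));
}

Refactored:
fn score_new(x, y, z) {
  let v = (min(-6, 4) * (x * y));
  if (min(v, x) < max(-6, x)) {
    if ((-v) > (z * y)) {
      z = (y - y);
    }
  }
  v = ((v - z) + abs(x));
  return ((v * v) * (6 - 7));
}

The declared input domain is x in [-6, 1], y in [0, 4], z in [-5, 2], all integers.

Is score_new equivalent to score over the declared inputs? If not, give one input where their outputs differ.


Equivalent — the differences include branching structure differs, and statement counts differ, and boolean connective usage differs, yet no declared input distinguishes the two.
One worked example (x=-6, y=2, z=-4) — score: v becomes 72; next ((min(v, x) < max(-6, x)) && ((-v) > (z * y))) evaluates to false; next v becomes 82; next final value -6724; score_new: v becomes 72; next (min(v, x) < max(-6, x)) evaluates to false; next v becomes 82; next final value -6724; agreement on -6724.
Sweeping the whole domain (320 inputs) finds no disagreement.
verdict: equivalent


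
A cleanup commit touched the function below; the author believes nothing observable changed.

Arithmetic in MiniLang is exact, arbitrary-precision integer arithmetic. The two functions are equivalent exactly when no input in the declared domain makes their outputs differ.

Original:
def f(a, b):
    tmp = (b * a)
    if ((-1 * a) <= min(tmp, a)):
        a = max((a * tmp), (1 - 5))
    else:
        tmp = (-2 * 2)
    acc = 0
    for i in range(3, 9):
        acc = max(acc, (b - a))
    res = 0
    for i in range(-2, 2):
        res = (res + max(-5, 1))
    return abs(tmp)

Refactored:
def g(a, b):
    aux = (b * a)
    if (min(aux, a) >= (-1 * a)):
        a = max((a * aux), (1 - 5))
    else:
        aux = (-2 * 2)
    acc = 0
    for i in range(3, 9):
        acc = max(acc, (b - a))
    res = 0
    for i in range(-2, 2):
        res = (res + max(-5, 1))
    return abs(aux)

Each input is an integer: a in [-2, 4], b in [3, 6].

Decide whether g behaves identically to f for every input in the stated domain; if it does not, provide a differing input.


This is a faithful refactor — local variable names differ, plus comparison usage differs, but the computed results match everywhere.
As a probe, take a=3, b=5: f runs tmp := 15 | ((-1 * a) <= min(tmp, a)): true | a := 45 | acc := 0 | iter i=3: | acc := 0 | iter i=4: | acc := 0 | iter i=5: | acc := 0 | iter i=6: | acc := 0 | iter i=7: | acc := 0 | iter i=8: | acc := 0 | res := 0 | iter i=-2: | res := 1 | iter i=-1: | res := 2 | iter i=0: | res := 3 | iter i=1: | res := 4 | result 15; g runs aux := 15 | (min(aux, a) >= (-1 * a)): true | a := 45 | acc := 0 | iter i=3: | acc := 0 | iter i=4: | acc := 0 | iter i=5: | acc := 0 | iter i=6: | acc := 0 | iter i=7: | acc := 0 | iter i=8: | acc := 0 | res := 0 | iter i=-2: | res := 1 | iter i=-1: | res := 2 | iter i=0: | res := 3 | iter i=1: | res := 4 | result 15; both end at 15.
Across all 28 domain points the two functions coincide.
verdict: equivalent


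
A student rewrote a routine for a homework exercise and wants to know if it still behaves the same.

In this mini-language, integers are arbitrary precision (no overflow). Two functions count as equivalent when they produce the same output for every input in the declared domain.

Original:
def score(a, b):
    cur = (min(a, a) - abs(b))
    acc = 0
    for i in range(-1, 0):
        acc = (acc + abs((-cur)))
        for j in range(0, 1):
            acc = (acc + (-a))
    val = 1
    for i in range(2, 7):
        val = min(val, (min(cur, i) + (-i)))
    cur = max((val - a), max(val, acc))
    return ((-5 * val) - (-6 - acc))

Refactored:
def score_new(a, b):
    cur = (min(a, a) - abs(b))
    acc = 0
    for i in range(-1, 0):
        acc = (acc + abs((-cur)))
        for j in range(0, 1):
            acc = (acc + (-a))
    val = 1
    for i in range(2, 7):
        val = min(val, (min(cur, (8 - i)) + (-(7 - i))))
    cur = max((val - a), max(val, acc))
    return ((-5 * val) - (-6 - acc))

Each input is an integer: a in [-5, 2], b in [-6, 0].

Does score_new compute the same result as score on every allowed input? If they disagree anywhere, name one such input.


Try a=-5, b=-6.
score: cur = -11; acc = 0; [i=-1]; acc = 11; [j=0]; acc = 16; val = 1; [i=2]; val = -13; [i=3]; val = -14; [i=4]; val = -15; [i=5]; val = -16; [i=6]; val = -17; cur = 16; return 107
score_new: cur = -11; acc = 0; [i=-1]; acc = 11; [j=0]; acc = 16; val = 1; [i=2]; val = -16; [i=3]; val = -16; [i=4]; val = -16; [i=5]; val = -16; [i=6]; val = -16; cur = 16; return 102
107 and 102 differ, so these are not the same function on this domain.
verdict: not equivalent; witness: a=-5, b=-6


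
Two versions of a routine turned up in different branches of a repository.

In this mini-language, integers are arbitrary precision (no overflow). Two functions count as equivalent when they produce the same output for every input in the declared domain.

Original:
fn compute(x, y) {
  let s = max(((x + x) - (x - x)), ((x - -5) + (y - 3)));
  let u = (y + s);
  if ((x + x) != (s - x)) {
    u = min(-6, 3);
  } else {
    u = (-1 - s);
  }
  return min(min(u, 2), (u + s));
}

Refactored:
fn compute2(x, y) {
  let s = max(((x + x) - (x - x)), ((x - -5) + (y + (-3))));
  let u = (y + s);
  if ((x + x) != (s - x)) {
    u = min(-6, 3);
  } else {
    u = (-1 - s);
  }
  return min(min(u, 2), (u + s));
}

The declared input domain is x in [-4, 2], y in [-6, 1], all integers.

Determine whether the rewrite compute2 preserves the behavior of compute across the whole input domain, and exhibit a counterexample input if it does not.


Reading the diff, among the changes: arithmetic usage differs.
One worked example (x=-4, y=-5) — compute: s=-7, then u=-12, then ((x + x) != (s - x)) is true, then u=-6, then returns -13; compute2: s=-7, then u=-12, then ((x + x) != (s - x)) is true, then u=-6, then returns -13; agreement on -13.
Every one of the 56 inputs gives matching results.
verdict: equivalent


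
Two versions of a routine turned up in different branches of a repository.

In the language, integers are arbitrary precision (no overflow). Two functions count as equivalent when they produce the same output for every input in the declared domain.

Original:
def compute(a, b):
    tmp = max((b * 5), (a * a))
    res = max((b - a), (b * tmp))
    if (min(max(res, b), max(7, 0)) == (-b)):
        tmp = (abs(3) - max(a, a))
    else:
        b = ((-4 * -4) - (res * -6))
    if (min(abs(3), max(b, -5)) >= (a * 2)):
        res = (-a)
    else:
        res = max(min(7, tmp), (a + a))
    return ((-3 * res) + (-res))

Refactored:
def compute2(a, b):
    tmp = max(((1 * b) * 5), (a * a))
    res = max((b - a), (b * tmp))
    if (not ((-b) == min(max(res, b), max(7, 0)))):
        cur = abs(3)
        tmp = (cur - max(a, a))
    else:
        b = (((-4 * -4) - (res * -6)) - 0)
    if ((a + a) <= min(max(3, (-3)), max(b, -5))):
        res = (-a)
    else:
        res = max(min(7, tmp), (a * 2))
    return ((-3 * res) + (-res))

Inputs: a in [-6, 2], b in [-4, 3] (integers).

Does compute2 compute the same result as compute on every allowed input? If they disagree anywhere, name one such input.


These are not equivalent — on a=-1, b=-4 the outputs split (-4 vs -16).
compute: tmp := 1 | res := -3 | (min(max(res, b), max(7, 0)) == (-b)): false | b := -2 | (min(abs(3), max(b, -5)) >= (a * 2)): true | res := 1 | result -4
compute2: tmp := 1 | res := -3 | (not ((-b) == min(max(res, b), max(7, 0)))): true | cur := 3 | tmp := 4 | ((a + a) <= min(max(3, (-3)), max(b, -5))): false | res := 4 | result -16
verdict: not equivalent; witness: a=-1, b=-4


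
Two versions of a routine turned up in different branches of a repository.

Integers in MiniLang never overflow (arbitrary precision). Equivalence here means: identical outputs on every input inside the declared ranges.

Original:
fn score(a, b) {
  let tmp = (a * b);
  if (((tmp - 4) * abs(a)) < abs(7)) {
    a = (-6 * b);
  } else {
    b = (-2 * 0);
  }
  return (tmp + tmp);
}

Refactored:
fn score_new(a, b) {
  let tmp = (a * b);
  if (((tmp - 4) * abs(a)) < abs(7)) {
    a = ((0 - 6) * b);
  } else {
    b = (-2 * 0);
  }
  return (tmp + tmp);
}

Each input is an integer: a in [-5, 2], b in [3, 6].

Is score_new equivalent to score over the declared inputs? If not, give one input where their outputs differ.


Equivalent — the differences include constant usage differs; arithmetic usage differs, yet no declared input distinguishes the two.
Tracing a=-2, b=4: score: tmp=-8, then (((tmp - 4) * abs(a)) < abs(7)) is true, then a=-24, then returns -16 | score_new: tmp=-8, then (((tmp - 4) * abs(a)) < abs(7)) is true, then a=-24, then returns -16 — matching result -16.
Sweeping the whole domain (32 inputs) finds no disagreement.
verdict: equivalent


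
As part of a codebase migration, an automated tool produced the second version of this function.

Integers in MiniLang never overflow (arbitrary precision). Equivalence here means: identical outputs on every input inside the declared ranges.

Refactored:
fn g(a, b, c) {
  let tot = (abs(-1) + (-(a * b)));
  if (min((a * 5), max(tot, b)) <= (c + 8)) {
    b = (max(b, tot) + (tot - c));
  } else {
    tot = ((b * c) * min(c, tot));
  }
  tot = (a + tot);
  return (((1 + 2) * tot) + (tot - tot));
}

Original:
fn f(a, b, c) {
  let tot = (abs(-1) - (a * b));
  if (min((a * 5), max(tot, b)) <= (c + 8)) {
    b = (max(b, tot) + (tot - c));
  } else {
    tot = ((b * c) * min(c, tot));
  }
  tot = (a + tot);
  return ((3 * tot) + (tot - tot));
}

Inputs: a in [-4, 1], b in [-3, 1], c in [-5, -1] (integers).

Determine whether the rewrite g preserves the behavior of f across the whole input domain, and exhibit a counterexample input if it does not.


Comparing the listings, the differences include: constant usage differs, arithmetic usage differs.
Tracing a=-4, b=-2, c=-4: f: tot becomes -7; next (min((a * 5), max(tot, b)) <= (c + 8)) evaluates to true; next b becomes -5; next tot becomes -11; next final value -33 | g: tot becomes -7; next (min((a * 5), max(tot, b)) <= (c + 8)) evaluates to true; next b becomes -5; next tot becomes -11; next final value -33 — matching result -33.
Sweeping the whole domain (150 inputs) finds no disagreement.
verdict: equivalent


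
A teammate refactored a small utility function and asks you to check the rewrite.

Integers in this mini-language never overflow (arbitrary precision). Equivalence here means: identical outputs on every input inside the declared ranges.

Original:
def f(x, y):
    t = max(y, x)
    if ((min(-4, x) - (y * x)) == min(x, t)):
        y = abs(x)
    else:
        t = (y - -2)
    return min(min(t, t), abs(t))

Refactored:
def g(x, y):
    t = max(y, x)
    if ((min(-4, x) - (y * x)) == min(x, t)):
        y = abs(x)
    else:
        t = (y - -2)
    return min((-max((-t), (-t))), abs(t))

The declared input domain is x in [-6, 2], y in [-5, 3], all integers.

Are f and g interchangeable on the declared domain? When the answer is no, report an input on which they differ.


Although min/max/abs usage differs, 81/81 inputs agree.
verdict: equivalent


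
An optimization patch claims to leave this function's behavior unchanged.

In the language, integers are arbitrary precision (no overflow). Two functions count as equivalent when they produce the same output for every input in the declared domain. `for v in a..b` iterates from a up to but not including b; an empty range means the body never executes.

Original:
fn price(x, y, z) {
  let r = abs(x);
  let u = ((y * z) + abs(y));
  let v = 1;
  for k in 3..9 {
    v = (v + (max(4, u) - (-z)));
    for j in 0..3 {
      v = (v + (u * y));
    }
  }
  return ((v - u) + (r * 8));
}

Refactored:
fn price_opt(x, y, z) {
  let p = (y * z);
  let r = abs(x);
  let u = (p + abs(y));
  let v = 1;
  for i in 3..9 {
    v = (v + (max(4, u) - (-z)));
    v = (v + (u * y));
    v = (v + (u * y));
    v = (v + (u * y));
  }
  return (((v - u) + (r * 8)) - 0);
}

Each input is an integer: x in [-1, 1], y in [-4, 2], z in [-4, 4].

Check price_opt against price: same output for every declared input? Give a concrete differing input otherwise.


Side by side, the visible changes include: statement counts differ; also local variable names differ; also constant usage differs; also arithmetic usage differs; also loop structure differs.
Spot check at x=1, y=-3, z=-1 — price: r := 1 | u := 6 | v := 1 | iter k=3: | v := 6 | iter j=0: | v := -12 | iter j=1: | v := -30 | iter j=2: | v := -48 | iter k=4: | v := -43 | iter j=0: | v := -61 | iter j=1: | v := -79 | iter j=2: | v := -97 | iter k=5: | v := -92 | iter j=0: | v := -110 | iter j=1: | v := -128 | iter j=2: | v := -146 | iter k=6: | v := -141 | iter j=0: | v := -159 | iter j=1: | v := -177 | iter j=2: | v := -195 | iter k=7: | v := -190 | iter j=0: | v := -208 | iter j=1: | v := -226 | iter j=2: | v := -244 | iter k=8: | v := -239 | iter j=0: | v := -257 | iter j=1: | v := -275 | iter j=2: | v := -293 | result -291. price_opt: p := 3 | r := 1 | u := 6 | v := 1 | iter i=3: | v := 6 | v := -12 | v := -30 | v := -48 | iter i=4: | v := -43 | v := -61 | v := -79 | v := -97 | iter i=5: | v := -92 | v := -110 | v := -128 | v := -146 | iter i=6: | v := -141 | v := -159 | v := -177 | v := -195 | iter i=7: | v := -190 | v := -208 | v := -226 | v := -244 | iter i=8: | v := -239 | v := -257 | v := -275 | v := -293 | result -291. Both give -291.
Across all 189 domain points the two functions coincide.
verdict: equivalent


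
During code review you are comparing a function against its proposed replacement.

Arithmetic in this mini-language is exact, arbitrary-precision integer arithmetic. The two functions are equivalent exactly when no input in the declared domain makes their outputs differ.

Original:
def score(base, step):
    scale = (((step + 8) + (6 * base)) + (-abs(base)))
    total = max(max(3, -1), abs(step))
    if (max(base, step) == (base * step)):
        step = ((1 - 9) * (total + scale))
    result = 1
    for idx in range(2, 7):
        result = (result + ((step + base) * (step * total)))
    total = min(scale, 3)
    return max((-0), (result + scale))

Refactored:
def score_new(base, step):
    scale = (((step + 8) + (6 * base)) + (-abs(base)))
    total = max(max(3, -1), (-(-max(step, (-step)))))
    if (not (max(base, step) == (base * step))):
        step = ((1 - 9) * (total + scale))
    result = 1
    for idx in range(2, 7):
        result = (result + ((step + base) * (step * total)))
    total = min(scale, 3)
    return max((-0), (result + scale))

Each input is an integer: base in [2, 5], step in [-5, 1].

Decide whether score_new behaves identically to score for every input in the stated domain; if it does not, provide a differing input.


base=2, step=-5 yields 389 from score but 511214 from score_new.
verdict: not equivalent; witness: base=2, step=-5


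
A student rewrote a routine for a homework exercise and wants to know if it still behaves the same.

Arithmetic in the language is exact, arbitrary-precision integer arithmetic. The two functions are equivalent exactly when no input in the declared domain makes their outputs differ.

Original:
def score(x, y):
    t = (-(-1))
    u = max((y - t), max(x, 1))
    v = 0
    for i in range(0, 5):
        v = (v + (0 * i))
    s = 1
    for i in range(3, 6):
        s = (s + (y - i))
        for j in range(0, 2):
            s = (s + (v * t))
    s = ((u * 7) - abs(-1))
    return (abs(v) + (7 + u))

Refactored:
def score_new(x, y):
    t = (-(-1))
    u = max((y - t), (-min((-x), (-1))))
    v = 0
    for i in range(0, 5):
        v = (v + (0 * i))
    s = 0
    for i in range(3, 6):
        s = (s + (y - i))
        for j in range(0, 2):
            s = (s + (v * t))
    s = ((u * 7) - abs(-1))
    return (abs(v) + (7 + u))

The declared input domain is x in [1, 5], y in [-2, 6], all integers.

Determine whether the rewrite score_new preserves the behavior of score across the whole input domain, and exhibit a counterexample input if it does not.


Although `1` became `0`, no input in the stated domain can expose it.
One worked example (x=5, y=4) — score: t=1, then u=5, then v=0, then (i=0), then v=0, then (i=1), then v=0, then (i=2), then v=0, then (i=3), then v=0, then (i=4), then v=0, then s=1, then (i=3), then s=2, then (j=0), then s=2, then (j=1), then s=2, then (i=4), then s=2, then (j=0), then s=2, then (j=1), then s=2, then (i=5), then s=1, then (j=0), then s=1, then (j=1), then s=1, then s=34, then returns 12; score_new: t=1, then u=5, then v=0, then (i=0), then v=0, then (i=1), then v=0, then (i=2), then v=0, then (i=3), then v=0, then (i=4), then v=0, then s=0, then (i=3), then s=1, then (j=0), then s=1, then (j=1), then s=1, then (i=4), then s=1, then (j=0), then s=1, then (j=1), then s=1, then (i=5), then s=0, then (j=0), then s=0, then (j=1), then s=0, then s=34, then returns 12; agreement on 12.
Checked all 45 inputs in the declared domain: the outputs agree on every one.
verdict: equivalent


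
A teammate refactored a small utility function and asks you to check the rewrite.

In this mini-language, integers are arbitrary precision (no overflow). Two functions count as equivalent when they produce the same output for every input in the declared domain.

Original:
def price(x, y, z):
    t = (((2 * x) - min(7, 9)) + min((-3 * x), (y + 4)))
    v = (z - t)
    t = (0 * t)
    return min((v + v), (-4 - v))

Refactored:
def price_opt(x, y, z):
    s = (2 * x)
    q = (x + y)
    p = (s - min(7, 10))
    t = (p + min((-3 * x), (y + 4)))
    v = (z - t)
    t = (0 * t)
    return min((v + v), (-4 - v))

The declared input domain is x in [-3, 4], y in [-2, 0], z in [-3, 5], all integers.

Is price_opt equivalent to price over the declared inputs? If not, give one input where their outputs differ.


Although `9` became `10`, no input in the stated domain can expose it.
Spot check at x=4, y=-1, z=-3 — price: t = -11; v = 8; t = 0; return -12. price_opt: s = 8; q = 3; p = 1; t = -11; v = 8; t = 0; return -12. Both give -12.
Checked all 216 inputs in the declared domain: the outputs agree on every one.
verdict: equivalent


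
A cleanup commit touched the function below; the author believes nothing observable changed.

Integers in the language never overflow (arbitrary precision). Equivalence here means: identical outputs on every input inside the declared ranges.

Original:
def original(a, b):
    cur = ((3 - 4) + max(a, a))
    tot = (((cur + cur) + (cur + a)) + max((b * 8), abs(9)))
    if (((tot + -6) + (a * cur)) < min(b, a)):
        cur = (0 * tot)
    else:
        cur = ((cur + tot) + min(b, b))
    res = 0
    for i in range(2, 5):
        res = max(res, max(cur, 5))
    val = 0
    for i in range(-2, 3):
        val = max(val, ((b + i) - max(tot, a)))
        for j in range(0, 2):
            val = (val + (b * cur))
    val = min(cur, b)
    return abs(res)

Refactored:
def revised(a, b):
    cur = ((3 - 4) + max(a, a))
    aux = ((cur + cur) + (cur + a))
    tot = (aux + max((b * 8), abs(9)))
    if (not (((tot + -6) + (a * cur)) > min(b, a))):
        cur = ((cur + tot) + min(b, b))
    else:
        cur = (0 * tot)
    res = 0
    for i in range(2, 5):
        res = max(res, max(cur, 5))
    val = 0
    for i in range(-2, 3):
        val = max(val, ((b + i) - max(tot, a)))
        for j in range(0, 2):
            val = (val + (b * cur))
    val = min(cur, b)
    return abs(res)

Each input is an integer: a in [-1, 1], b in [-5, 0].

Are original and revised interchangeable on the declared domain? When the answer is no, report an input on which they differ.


On input a=1, b=-4, original returns 6 while revised returns 5.
verdict: not equivalent; witness: a=1, b=-4


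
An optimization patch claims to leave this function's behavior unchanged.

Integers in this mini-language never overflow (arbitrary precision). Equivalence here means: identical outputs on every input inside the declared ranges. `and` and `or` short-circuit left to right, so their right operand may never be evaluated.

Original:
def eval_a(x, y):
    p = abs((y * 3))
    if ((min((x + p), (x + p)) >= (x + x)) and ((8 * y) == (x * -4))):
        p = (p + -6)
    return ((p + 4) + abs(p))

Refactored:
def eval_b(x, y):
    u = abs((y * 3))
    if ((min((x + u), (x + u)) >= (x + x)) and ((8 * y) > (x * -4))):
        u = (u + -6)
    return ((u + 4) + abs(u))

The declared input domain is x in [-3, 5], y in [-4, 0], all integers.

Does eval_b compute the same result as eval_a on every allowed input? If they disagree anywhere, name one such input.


Take x=2, y=-1.
eval_a: p becomes 3; next ((min((x + p), (x + p)) >= (x + x)) and ((8 * y) == (x * -4))) evaluates to true; next p becomes -3; next final value 4
eval_b: u becomes 3; next ((min((x + u), (x + u)) >= (x + x)) and ((8 * y) > (x * -4))) evaluates to false; next final value 10
4 vs 10 — the two versions disagree here.
verdict: not equivalent; witness: x=2, y=-1


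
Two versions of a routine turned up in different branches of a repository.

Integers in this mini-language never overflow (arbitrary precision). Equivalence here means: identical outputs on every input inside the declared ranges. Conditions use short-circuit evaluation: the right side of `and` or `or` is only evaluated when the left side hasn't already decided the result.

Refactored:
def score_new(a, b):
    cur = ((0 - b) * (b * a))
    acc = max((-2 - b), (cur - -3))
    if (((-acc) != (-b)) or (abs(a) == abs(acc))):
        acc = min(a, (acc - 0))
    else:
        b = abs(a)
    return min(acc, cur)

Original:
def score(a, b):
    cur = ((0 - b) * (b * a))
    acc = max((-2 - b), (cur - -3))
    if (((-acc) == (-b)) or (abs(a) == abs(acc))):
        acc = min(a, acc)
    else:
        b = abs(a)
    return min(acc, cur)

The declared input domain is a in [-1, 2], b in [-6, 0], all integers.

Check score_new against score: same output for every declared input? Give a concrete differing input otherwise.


a=-1, b=-6 yields 36 from score but -1 from score_new.
verdict: not equivalent; witness: a=-1, b=-6


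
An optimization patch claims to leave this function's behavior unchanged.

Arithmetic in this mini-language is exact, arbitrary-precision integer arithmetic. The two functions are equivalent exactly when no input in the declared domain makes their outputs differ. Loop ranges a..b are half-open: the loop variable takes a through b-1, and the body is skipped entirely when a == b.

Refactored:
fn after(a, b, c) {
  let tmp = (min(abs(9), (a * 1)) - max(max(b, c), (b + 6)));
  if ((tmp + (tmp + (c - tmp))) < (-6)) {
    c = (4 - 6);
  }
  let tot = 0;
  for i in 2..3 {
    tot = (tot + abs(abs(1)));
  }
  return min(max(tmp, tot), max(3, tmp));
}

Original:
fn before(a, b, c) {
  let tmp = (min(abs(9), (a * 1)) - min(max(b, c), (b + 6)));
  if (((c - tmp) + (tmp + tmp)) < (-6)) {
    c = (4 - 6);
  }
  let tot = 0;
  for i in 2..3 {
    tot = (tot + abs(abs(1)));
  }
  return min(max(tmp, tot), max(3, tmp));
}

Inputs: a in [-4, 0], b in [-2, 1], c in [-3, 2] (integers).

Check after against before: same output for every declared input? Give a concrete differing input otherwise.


Not equivalent: a=0, b=-2, c=-3 separates them (2 vs 1).
before: tmp=2, then (((c - tmp) + (tmp + tmp)) < (-6)) is false, then tot=0, then (i=2), then tot=1, then returns 2
after: tmp=-4, then ((tmp + (tmp + (c - tmp))) < (-6)) is true, then c=-2, then tot=0, then (i=2), then tot=1, then returns 1
verdict: not equivalent; witness: a=0, b=-2, c=-3


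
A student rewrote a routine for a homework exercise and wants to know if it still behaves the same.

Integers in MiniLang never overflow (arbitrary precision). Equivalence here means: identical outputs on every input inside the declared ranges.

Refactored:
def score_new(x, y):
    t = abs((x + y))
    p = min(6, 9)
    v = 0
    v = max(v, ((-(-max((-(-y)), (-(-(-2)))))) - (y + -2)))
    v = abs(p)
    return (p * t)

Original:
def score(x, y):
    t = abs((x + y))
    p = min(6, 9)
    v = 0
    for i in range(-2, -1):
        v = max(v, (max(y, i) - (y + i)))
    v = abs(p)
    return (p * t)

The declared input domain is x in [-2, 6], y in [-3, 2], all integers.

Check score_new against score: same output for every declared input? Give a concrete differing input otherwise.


The two are interchangeable: loop structure differs; statement counts differ; local variable names differ; constant usage differs, and every declared input agrees.
As a probe, take x=1, y=1: score runs t becomes 2; next p becomes 6; next v becomes 0; next at i=-2:; next v becomes 2; next v becomes 6; next final value 12; score_new runs t becomes 2; next p becomes 6; next v becomes 0; next v becomes 2; next v becomes 6; next final value 12; both end at 12.
Every one of the 54 inputs gives matching results.
verdict: equivalent


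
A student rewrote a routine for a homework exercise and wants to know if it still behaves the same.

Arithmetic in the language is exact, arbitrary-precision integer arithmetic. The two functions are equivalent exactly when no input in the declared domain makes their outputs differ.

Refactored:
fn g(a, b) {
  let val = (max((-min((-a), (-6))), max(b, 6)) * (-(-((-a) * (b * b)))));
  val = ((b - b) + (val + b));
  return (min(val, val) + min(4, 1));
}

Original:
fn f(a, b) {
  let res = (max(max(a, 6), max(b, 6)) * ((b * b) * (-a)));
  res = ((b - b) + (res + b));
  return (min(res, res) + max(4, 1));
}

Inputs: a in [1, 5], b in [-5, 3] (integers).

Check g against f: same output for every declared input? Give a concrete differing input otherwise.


Try a=1, b=-5.
f: res = -150; res = -155; return -151
g: val = -150; val = -155; return -154
-151 against -154: the behavior changed.
verdict: not equivalent; witness: a=1, b=-5


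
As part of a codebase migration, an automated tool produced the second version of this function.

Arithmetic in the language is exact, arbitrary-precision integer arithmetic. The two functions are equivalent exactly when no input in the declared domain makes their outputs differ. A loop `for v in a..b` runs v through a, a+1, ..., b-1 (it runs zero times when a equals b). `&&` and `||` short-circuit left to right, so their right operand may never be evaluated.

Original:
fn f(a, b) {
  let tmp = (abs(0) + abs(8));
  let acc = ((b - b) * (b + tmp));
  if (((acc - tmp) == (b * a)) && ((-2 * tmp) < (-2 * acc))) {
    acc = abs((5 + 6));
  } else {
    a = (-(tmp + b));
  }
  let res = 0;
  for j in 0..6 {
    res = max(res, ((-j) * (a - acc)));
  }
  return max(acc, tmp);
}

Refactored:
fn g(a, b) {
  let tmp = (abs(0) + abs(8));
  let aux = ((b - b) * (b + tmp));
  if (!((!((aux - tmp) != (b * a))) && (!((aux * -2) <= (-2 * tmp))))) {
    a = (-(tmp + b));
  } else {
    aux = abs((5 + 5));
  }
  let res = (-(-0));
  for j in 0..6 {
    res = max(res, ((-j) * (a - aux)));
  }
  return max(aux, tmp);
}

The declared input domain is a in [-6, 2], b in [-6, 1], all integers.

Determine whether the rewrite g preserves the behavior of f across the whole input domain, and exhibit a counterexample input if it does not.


Evaluate both at a=2, b=-4.
f: tmp=8, then acc=0, then (((acc - tmp) == (b * a)) && ((-2 * tmp) < (-2 * acc))) is true, then acc=11, then res=0, then (j=0), then res=0, then (j=1), then res=9, then (j=2), then res=18, then (j=3), then res=27, then (j=4), then res=36, then (j=5), then res=45, then returns 11
g: tmp=8, then aux=0, then (!((!((aux - tmp) != (b * a))) && (!((aux * -2) <= (-2 * tmp))))) is false, then aux=10, then res=0, then (j=0), then res=0, then (j=1), then res=8, then (j=2), then res=16, then (j=3), then res=24, then (j=4), then res=32, then (j=5), then res=40, then returns 10
11 against 10: the behavior changed.
verdict: not equivalent; witness: a=2, b=-4


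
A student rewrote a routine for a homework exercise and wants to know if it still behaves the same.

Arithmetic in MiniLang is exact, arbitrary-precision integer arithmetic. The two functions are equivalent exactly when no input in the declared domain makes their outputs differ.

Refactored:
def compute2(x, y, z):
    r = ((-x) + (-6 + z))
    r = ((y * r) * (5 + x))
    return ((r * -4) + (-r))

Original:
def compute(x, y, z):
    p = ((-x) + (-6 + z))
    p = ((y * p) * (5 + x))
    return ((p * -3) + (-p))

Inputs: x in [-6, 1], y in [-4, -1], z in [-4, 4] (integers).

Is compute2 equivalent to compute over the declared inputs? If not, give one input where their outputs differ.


At x=-6, y=-4, z=-4: compute gives 64, compute2 gives 80.
verdict: not equivalent; witness: x=-6, y=-4, z=-4


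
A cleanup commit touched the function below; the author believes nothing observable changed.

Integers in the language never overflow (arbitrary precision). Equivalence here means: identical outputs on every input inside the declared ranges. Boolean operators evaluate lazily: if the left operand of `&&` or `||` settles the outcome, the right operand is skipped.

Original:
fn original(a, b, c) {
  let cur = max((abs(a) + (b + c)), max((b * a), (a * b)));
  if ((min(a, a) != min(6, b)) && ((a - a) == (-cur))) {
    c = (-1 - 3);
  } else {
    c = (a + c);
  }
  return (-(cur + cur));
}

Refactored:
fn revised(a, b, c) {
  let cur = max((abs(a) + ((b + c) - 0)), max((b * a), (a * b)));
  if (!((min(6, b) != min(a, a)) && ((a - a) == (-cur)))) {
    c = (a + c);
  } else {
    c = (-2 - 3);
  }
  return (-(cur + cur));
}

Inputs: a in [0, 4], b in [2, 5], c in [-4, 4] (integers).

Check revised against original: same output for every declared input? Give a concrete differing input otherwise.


Equivalent. The one real change (`-1` became `-2`) has no effect anywhere in the declared ranges.
Every one of the 180 inputs gives matching results.
As a probe, take a=4, b=3, c=4: original runs cur=12, then ((min(a, a) != min(6, b)) && ((a - a) == (-cur))) is false, then c=8, then returns -24; revised runs cur=12, then (!((min(6, b) != min(a, a)) && ((a - a) == (-cur)))) is true, then c=8, then returns -24; both end at -24.
verdict: equivalent


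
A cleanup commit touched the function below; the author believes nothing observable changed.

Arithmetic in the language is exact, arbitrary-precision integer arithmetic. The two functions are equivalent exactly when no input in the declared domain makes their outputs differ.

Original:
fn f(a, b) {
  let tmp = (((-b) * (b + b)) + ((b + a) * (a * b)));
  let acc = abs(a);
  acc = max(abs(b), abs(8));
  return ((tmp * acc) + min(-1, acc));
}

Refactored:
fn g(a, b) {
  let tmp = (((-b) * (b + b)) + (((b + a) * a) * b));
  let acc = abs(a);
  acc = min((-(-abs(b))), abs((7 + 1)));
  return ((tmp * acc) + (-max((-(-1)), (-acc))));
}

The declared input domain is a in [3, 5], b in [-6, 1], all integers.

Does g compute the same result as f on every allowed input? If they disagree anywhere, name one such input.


Try a=3, b=-6.
f: tmp = -18; acc = 3; acc = 8; return -145
g: tmp = -18; acc = 3; acc = 6; return -109
-145 vs -109 — the two versions disagree here.
verdict: not equivalent; witness: a=3, b=-6


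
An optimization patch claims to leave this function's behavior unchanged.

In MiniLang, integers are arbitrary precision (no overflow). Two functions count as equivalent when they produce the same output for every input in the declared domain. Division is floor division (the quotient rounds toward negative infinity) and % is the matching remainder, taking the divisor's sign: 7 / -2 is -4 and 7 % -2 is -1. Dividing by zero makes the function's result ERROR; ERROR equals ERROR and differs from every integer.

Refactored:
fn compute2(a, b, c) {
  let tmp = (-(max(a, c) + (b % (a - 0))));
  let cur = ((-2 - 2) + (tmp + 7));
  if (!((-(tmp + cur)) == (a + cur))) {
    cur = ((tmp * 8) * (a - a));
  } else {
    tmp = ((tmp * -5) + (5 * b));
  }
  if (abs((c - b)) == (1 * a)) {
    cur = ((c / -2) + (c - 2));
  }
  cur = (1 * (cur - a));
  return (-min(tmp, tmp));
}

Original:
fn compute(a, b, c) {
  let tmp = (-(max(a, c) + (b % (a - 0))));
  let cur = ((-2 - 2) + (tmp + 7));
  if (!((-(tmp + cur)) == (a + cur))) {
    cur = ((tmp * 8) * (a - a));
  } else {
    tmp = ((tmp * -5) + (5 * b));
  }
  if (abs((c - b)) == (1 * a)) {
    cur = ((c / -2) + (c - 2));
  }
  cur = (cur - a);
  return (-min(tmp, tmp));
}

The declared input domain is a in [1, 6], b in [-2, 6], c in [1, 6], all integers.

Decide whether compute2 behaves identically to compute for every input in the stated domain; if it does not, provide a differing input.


Side by side, the visible changes include: arithmetic usage differs, plus constant usage differs.
As a probe, take a=1, b=4, c=3: compute runs tmp becomes -3; next cur becomes 0; next (!((-(tmp + cur)) == (a + cur))) evaluates to true; next cur becomes 0; next (abs((c - b)) == (1 * a)) evaluates to true; next cur becomes -1; next cur becomes -2; next final value 3; compute2 runs tmp becomes -3; next cur becomes 0; next (!((-(tmp + cur)) == (a + cur))) evaluates to true; next cur becomes 0; next (abs((c - b)) == (1 * a)) evaluates to true; next cur becomes -1; next cur becomes -2; next final value 3; both end at 3.
An exhaustive pass over the 324 declared inputs shows identical outputs.
verdict: equivalent


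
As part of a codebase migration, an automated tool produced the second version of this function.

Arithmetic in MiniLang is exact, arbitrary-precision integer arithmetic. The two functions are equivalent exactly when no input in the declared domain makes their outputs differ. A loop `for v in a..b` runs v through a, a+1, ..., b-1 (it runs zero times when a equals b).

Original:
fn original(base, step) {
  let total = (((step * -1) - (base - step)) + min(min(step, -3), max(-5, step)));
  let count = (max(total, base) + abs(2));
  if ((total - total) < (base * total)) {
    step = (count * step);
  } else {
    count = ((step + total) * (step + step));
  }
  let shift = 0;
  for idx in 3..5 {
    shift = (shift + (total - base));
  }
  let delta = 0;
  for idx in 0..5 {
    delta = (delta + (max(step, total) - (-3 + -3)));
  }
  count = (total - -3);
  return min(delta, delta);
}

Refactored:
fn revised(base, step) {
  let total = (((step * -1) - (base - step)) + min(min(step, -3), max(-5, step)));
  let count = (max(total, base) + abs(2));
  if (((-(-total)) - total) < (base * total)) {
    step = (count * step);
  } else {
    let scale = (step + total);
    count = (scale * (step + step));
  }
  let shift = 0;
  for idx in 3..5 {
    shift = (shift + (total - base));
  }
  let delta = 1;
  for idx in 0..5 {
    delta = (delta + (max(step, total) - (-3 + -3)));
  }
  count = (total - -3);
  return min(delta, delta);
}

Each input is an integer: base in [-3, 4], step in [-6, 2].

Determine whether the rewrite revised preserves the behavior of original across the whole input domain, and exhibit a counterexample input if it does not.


At base=-3, step=-6: original gives 60, revised gives 61.
verdict: not equivalent; witness: base=-3, step=-6


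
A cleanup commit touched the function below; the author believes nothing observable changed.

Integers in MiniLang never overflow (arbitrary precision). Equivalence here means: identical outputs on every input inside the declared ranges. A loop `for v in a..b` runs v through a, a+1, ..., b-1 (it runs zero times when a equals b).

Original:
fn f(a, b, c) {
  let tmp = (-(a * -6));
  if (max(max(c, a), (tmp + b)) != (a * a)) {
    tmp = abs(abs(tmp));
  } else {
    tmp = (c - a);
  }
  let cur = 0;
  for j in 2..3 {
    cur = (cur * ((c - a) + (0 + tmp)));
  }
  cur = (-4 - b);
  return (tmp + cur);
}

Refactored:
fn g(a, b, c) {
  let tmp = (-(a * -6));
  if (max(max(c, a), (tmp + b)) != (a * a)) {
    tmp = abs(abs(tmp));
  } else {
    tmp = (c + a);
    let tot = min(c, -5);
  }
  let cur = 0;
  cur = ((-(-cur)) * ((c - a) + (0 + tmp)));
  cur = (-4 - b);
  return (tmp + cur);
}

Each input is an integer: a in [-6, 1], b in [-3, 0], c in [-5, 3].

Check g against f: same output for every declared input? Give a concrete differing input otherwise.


At a=-1, b=-3, c=1: f gives 1, g gives -1.
verdict: not equivalent; witness: a=-1, b=-3, c=1


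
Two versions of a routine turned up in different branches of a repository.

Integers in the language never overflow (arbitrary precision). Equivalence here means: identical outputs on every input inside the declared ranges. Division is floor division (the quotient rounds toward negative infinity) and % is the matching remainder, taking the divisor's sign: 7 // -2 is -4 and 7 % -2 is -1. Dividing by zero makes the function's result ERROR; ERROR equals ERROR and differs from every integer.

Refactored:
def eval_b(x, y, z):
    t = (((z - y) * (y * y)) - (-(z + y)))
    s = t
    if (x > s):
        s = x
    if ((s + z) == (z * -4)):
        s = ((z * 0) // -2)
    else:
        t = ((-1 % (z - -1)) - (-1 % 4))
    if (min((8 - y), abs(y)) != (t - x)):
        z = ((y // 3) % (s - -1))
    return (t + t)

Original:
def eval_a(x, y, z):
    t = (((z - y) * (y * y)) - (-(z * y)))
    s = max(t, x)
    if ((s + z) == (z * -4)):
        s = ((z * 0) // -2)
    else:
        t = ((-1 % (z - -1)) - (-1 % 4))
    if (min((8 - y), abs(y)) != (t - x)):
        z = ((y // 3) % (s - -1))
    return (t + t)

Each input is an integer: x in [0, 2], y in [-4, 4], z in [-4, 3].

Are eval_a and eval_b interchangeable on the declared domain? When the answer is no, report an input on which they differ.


The rewrite breaks on x=0, y=-1, z=0, where the results are -6 and 0.
eval_a: t := 1 | s := 1 | ((s + z) == (z * -4)): false | t := -3 | (min((8 - y), abs(y)) != (t - x)): true | z := 1 | result -6
eval_b: t := 0 | s := 0 | (x > s): false | ((s + z) == (z * -4)): true | s := 0 | (min((8 - y), abs(y)) != (t - x)): true | z := 0 | result 0
verdict: not equivalent; witness: x=0, y=-1, z=0


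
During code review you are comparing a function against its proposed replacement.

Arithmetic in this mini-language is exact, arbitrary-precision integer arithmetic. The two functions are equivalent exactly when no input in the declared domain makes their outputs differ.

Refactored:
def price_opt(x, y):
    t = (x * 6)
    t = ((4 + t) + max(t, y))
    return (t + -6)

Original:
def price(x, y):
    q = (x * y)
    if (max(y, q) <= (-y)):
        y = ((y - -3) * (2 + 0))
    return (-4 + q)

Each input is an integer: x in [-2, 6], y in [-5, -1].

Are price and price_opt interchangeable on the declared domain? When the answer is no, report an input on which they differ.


Run the pair on x=-2, y=-5.
price: q := 10 | (max(y, q) <= (-y)): false | result 6
price_opt: t := -12 | t := -13 | result -19
6 vs -19 — the two versions disagree here.
verdict: not equivalent; witness: x=-2, y=-5


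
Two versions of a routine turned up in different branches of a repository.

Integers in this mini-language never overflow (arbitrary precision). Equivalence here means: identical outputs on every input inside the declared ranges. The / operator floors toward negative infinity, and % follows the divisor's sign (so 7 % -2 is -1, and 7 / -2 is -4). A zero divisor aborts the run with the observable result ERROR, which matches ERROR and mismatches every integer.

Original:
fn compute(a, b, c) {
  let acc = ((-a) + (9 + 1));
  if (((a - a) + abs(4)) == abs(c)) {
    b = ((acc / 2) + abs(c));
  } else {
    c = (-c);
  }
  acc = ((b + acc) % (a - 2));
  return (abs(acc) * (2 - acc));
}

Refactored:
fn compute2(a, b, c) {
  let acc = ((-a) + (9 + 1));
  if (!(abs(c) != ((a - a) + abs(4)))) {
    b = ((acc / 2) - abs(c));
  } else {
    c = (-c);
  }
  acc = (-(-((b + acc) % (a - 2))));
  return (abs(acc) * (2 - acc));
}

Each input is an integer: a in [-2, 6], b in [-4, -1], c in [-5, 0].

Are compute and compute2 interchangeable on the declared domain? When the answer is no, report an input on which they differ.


Take a=-1, b=-4, c=-4.
compute: acc becomes 11; next (((a - a) + abs(4)) == abs(c)) evaluates to true; next b becomes 9; next acc becomes -1; next final value 3
compute2: acc becomes 11; next (!(abs(c) != ((a - a) + abs(4)))) evaluates to true; next b becomes 1; next acc becomes 0; next final value 0
3 vs 0 — the two versions disagree here.
verdict: not equivalent; witness: a=-1, b=-4, c=-4
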